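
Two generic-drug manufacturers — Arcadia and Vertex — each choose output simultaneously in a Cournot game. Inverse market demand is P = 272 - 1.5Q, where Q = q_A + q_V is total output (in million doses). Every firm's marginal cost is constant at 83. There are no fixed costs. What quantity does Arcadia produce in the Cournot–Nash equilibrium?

42

Each firm earns π_i = (272 - 1.5Q)q_i - 83q_i.
First-order condition (treating rivals' output as given): 189 - 3q_i - (3/2)q_j = 0.
By symmetry each firm produces the same amount; substituting q_j = q_i yields q_i = 189/(9/2) = 42.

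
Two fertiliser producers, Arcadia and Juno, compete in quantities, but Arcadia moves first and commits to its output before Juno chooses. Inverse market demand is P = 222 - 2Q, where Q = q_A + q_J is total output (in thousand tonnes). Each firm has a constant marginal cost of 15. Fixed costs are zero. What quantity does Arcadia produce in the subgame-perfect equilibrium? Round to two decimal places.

51.75

Solve by backward induction. Given q_A, the follower Juno maximises π_J = (222 - 2q_A - 2q_J)q_J - 15q_J.
∂π_J/∂q_J = 207 - 2q_A - 4q_J = 0 gives the reaction function q_J = (207 - 2q_A)/4.
The leader anticipates this reaction. Substituting into P = 222 - 2Q gives P = 237/2 - q_A, so π_A = (237/2 - q_A)q_A - 15q_A.
Maximising: ∂π_A/∂q_A = 207/2 - 2q_A = 0, giving q_A = 207/4.
Then q_J = (207 - 2·(207/4))/4 = 207/8.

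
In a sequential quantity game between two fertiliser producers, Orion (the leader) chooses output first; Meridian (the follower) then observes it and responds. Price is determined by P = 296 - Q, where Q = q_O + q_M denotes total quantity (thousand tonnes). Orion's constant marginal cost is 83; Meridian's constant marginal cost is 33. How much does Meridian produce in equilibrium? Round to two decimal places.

90.75

The follower Meridian best-responds to any q_O: π_M = (296 - Q)q_M - 33q_M.
Setting the follower's marginal profit to zero, 263 - q_O - 2q_M = 0, i.e. q_M = (263 - q_O)/2.
Orion substitutes q_M(q_O) into its own profit: π_O = q_O(296 - q_O - (263 - q_O)/2) - 83q_O = (329/2 - (1/2)q_O)q_O - 83q_O.
Maximising: ∂π_O/∂q_O = 163/2 - q_O = 0, giving q_O = 163/2.
Then q_M = (263 - 163/2)/2 = 363/4.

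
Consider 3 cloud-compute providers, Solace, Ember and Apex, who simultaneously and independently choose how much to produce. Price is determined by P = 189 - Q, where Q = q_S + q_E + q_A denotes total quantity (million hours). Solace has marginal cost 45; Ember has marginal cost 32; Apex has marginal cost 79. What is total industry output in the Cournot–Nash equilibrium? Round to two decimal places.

Solace's profit: π_S = (189 - Q)q_S - (45q_S). Setting ∂π_S/∂q_S = 0: 144 - 2q_S - (q_E + q_A) = 0.
Ember's first-order condition: 157 - 2q_E - (q_S + q_A) = 0.
Apex's profit: π_A = (189 - Q)q_A - (79q_A). Setting ∂π_A/∂q_A = 0: 110 - 2q_A - (q_S + q_E) = 0.
Adding the 3 first-order conditions: 411 − 4Q = 0, so Q = 411/4.
Back-substituting: q_S = (144 − 411/4) = 165/4, q_E = (157 − 411/4) = 217/4, q_A = (110 − 411/4) = 29/4.
Total output Q = 165/4 + 217/4 + 29/4 = 411/4.

102.75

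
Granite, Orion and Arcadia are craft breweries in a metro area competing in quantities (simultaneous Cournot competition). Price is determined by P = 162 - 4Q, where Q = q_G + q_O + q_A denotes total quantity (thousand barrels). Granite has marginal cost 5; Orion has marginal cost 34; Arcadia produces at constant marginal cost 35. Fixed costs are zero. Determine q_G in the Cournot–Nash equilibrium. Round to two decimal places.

13.50

Granite's profit: π_G = (162 - 4Q)q_G - (5q_G). Setting ∂π_G/∂q_G = 0: 157 - 8q_G - 4(q_O + q_A) = 0.
Orion's profit: π_O = (162 - 4Q)q_O - (34q_O). Setting ∂π_O/∂q_O = 0: 128 - 8q_O - 4(q_G + q_A) = 0.
Arcadia's first-order condition: 127 - 8q_A - 4(q_G + q_O) = 0.
Adding the 3 first-order conditions: 412 − 16Q = 0, so Q = 103/4.
Back-substituting: q_G = (157 − 103)/4 = 27/2, q_O = (128 − 103)/4 = 25/4, q_A = (127 − 103)/4 = 6.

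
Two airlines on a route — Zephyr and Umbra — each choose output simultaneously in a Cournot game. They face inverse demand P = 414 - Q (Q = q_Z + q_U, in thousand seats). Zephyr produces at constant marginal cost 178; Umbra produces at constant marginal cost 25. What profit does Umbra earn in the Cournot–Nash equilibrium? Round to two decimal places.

32640.44

Zephyr's profit: π_Z = (414 - Q)q_Z - (178q_Z). Setting ∂π_Z/∂q_Z = 0: 236 - 2q_Z - (q_U) = 0.
Umbra's profit: π_U = (414 - Q)q_U - (25q_U). Setting ∂π_U/∂q_U = 0: 389 - 2q_U - (q_Z) = 0.
Best responses: q_Z = (236 - q_U)/2, q_U = (389 - q_Z)/2.
Solving the pair: q_Z = 83/3, q_U = 542/3.
Price P = 414 - 625/3 = 617/3.
Umbra's profit: (617/3 - 25)·(542/3) = 32640.4444.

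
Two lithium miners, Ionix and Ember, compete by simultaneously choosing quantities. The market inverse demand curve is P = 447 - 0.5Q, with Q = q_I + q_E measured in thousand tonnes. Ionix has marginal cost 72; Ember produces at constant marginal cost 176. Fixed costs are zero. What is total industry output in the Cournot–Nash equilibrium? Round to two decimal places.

Ionix's profit: π_I = (447 - 0.5Q)q_I - (72q_I). Setting ∂π_I/∂q_I = 0: 375 - q_I - (1/2)(q_E) = 0.
Ember's profit: π_E = (447 - 0.5Q)q_E - (176q_E). Setting ∂π_E/∂q_E = 0: 271 - q_E - (1/2)(q_I) = 0.
So q_I = (375 - (1/2)q_E) and q_E = (271 - (1/2)q_I).
Substituting one into the other gives q_I = 958/3 and q_E = 334/3.
Total output Q = 958/3 + 334/3 = 1292/3.

430.67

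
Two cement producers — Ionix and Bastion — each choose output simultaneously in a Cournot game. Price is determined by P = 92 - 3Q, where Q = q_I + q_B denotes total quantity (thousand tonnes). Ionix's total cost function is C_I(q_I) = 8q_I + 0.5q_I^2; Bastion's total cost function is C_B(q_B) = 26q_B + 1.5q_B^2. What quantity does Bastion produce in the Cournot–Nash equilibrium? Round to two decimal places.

Ionix's profit: π_I = (92 - 3Q)q_I - (8q_I + (1/2)q_I²). Setting ∂π_I/∂q_I = 0: 84 - 7q_I - 3(q_B) = 0.
Bastion's profit: π_B = (92 - 3Q)q_B - (26q_B + (3/2)q_B²). Setting ∂π_B/∂q_B = 0: 66 - 9q_B - 3(q_I) = 0.
So q_I = (84 - 3q_B)/7 and q_B = (66 - 3q_I)/9.
Solving the pair: q_I = 31/3, q_B = 35/9.

3.89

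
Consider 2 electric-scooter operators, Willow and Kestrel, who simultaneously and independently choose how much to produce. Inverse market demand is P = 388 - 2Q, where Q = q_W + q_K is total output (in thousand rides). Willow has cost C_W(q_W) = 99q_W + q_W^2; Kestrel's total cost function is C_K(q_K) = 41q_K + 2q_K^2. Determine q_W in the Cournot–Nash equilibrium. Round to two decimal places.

Willow's profit: π_W = (388 - 2Q)q_W - (99q_W + q_W²). Setting ∂π_W/∂q_W = 0: 289 - 6q_W - 2(q_K) = 0.
Kestrel's profit: π_K = (388 - 2Q)q_K - (41q_K + 2q_K²). Setting ∂π_K/∂q_K = 0: 347 - 8q_K - 2(q_W) = 0.
Best responses: q_W = (289 - 2q_K)/6, q_K = (347 - 2q_W)/8.
Solving the pair: q_W = 809/22, q_K = 376/11.

36.77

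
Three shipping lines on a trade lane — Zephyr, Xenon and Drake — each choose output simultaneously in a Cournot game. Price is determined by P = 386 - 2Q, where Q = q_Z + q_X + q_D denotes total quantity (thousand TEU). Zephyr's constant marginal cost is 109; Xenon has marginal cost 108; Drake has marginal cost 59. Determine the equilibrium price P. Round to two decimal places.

165.50

Zephyr's profit: π_Z = (386 - 2Q)q_Z - (109q_Z). Setting ∂π_Z/∂q_Z = 0: 277 - 4q_Z - 2(q_X + q_D) = 0.
Xenon's profit: π_X = (386 - 2Q)q_X - (108q_X). Setting ∂π_X/∂q_X = 0: 278 - 4q_X - 2(q_Z + q_D) = 0.
Drake's profit: π_D = (386 - 2Q)q_D - (59q_D). Setting ∂π_D/∂q_D = 0: 327 - 4q_D - 2(q_Z + q_X) = 0.
Adding the 3 conditions: 882 − 4Q − 4Q = 0, i.e. Q = 441/4.
Back-substituting: q_Z = (277 − 441/2)/2 = 113/4, q_X = (278 − 441/2)/2 = 115/4, q_D = (327 − 441/2)/2 = 213/4.
Total output Q = 441/4, so price P = 386 - 2·(441/4) = 331/2.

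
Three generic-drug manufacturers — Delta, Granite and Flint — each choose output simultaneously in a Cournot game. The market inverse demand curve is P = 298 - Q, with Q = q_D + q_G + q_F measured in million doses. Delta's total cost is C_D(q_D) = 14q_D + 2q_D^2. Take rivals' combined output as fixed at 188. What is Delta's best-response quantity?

With rivals' combined output fixed at 188, Delta's profit is π_D = (298 - 188 - q_D)q_D - (14q_D + 2q_D²) = (110 - q_D)q_D - (14q_D + 2q_D²).
∂π_D/∂q_D = 96 - 6q_D = 0, so q_D = 16.

16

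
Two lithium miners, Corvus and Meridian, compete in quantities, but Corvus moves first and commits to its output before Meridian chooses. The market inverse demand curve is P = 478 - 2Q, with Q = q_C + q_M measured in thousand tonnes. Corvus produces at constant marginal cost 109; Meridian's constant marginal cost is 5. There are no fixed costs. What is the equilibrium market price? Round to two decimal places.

175.25

Solve by backward induction. Given q_C, the follower Meridian maximises π_M = (478 - 2q_C - 2q_M)q_M - 5q_M.
Setting the follower's marginal profit to zero, 473 - 2q_C - 4q_M = 0, i.e. q_M = (473 - 2q_C)/4.
The leader anticipates this reaction. Substituting into P = 478 - 2Q gives P = 483/2 - q_C, so π_C = (483/2 - q_C)q_C - 109q_C.
Leader FOC: 265/2 - 2q_C = 0, so q_C = 265/4.
Then q_M = (473 - 2·(265/4))/4 = 681/8.
Total output Q = 1211/8, so price P = 478 - 2·(1211/8) = 701/4.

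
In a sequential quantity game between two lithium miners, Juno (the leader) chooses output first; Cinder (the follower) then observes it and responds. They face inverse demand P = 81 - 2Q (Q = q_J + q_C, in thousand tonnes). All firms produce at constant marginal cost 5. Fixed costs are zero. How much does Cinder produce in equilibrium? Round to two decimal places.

9.50

The follower Cinder best-responds to any q_J: π_C = (81 - 2Q)q_C - 5q_C.
∂π_C/∂q_C = 76 - 2q_J - 4q_C = 0 gives the reaction function q_C = (76 - 2q_J)/4.
Juno substitutes q_C(q_J) into its own profit: π_J = q_J(81 - 2q_J - (76 - 2q_J)/2) - 5q_J = (43 - q_J)q_J - 5q_J.
Maximising: ∂π_J/∂q_J = 38 - 2q_J = 0, giving q_J = 19.
Then q_C = (76 - 2·19)/4 = 19/2.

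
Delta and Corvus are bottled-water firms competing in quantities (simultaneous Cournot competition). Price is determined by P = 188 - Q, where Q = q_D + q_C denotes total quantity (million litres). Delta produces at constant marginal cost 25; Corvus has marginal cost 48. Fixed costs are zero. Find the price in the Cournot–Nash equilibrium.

Delta's profit: π_D = (188 - Q)q_D - (25q_D). Setting ∂π_D/∂q_D = 0: 163 - 2q_D - (q_C) = 0.
Corvus's profit: π_C = (188 - Q)q_C - (48q_C). Setting ∂π_C/∂q_C = 0: 140 - 2q_C - (q_D) = 0.
Best responses: q_D = (163 - q_C)/2, q_C = (140 - q_D)/2.
Solving the pair: q_D = 62, q_C = 39.
Total output Q = 101, so price P = 188 - 101 = 87.

87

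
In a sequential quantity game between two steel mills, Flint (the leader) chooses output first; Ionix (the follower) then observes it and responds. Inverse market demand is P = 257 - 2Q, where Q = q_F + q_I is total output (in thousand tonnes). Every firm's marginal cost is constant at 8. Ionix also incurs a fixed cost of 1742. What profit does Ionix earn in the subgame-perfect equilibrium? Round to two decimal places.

195.53

The follower Ionix best-responds to any q_F: π_I = (257 - 2Q)q_I - 8q_I.
∂π_I/∂q_I = 249 - 2q_F - 4q_I = 0 gives the reaction function q_I = (249 - 2q_F)/4.
The leader anticipates this reaction. Substituting into P = 257 - 2Q gives P = 265/2 - q_F, so π_F = (265/2 - q_F)q_F - 8q_F.
Leader FOC: 249/2 - 2q_F = 0, so q_F = 249/4.
Then q_I = (249 - 2·(249/4))/4 = 249/8.
Price P = 257 - 2·(747/8) = 281/4.
Ionix's profit: (281/4 - 8)·(249/8) - 1742 = 195.5313.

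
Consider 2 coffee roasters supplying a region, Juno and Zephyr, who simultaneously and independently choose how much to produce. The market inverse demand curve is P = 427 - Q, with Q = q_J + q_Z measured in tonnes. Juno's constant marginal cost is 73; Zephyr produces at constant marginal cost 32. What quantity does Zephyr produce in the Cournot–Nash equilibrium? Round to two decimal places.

Juno's profit: π_J = (427 - Q)q_J - (73q_J). Setting ∂π_J/∂q_J = 0: 354 - 2q_J - (q_Z) = 0.
Zephyr's profit: π_Z = (427 - Q)q_Z - (32q_Z). Setting ∂π_Z/∂q_Z = 0: 395 - 2q_Z - (q_J) = 0.
Rearranging gives the reaction functions q_J = (354 - q_Z)/2 and q_Z = (395 - q_J)/2.
Solving the pair: q_J = 313/3, q_Z = 436/3.

145.33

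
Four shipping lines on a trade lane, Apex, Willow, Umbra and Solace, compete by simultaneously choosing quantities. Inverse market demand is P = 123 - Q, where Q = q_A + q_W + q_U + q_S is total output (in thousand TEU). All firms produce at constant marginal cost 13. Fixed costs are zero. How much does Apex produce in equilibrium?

A representative firm's profit is π_i = q_i(123 - Q) - 13q_i.
First-order condition (treating rivals' output as given): 110 - 2q_i - Σ_{j≠i} q_j = 0.
With identical firms every q_j equals q_i, so Σ_{j≠i} q_j = 3q_i and 110 = 5q_i, giving q_i = 22.

22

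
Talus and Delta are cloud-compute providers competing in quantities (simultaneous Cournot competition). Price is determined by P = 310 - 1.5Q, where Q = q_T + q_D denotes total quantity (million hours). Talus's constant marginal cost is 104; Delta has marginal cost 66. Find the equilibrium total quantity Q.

Talus's profit: π_T = (310 - 1.5Q)q_T - (104q_T). Setting ∂π_T/∂q_T = 0: 206 - 3q_T - (3/2)(q_D) = 0.
Delta's first-order condition: 244 - 3q_D - (3/2)(q_T) = 0.
Best responses: q_T = (206 - (3/2)q_D)/3, q_D = (244 - (3/2)q_T)/3.
Solving the pair: q_T = 112/3, q_D = 188/3.
Total output Q = 112/3 + 188/3 = 100.

100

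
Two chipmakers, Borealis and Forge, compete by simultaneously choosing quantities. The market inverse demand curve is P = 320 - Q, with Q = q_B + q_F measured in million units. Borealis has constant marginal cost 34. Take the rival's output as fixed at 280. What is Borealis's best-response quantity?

3

With the rival's output fixed at 280, Borealis's profit is π_B = (320 - 280 - q_B)q_B - (34q_B) = (40 - q_B)q_B - (34q_B).
∂π_B/∂q_B = 6 - 2q_B = 0, so q_B = 3.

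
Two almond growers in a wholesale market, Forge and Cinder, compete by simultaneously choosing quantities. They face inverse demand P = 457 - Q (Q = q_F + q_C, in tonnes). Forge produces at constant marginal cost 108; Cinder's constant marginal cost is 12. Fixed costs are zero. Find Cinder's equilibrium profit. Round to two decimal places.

Forge's profit: π_F = (457 - Q)q_F - (108q_F). Setting ∂π_F/∂q_F = 0: 349 - 2q_F - (q_C) = 0.
Cinder's first-order condition: 445 - 2q_C - (q_F) = 0.
Best responses: q_F = (349 - q_C)/2, q_C = (445 - q_F)/2.
Solving the pair: q_F = 253/3, q_C = 541/3.
Price P = 457 - 794/3 = 577/3.
Cinder's profit: (577/3 - 12)·(541/3) = 32520.1111.

32520.11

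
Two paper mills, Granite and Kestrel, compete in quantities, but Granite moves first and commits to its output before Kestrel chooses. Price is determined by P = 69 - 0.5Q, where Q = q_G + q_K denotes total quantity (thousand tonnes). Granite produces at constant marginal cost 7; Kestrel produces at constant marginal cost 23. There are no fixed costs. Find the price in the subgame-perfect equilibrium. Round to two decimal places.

26.50

The follower Kestrel best-responds to any q_G: π_K = (69 - 0.5Q)q_K - 23q_K.
∂π_K/∂q_K = 46 - (1/2)q_G - q_K = 0 gives the reaction function q_K = (46 - (1/2)q_G).
The leader anticipates this reaction. Substituting into P = 69 - 0.5Q gives P = 46 - (1/4)q_G, so π_G = (46 - (1/4)q_G)q_G - 7q_G.
Leader FOC: 39 - (1/2)q_G = 0, so q_G = 78.
Then q_K = (46 - (1/2)·78) = 7.
Total output Q = 85, so price P = 69 - (1/2)·85 = 53/2.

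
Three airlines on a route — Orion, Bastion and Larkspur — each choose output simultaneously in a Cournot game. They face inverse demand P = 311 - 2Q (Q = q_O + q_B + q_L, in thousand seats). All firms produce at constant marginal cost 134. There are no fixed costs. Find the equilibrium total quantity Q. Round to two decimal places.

66.38

A representative firm's profit is π_i = q_i(311 - 2Q) - 134q_i.
Setting ∂π_i/∂q_i = 0 with rivals' quantities fixed: 177 - 4q_i - 2·Σ_{j≠i} q_j = 0.
With identical firms every q_j equals q_i, so Σ_{j≠i} q_j = 2q_i and 177 = 8q_i, giving q_i = 177/8.
Total output Q = 177/8 + 177/8 + 177/8 = 531/8.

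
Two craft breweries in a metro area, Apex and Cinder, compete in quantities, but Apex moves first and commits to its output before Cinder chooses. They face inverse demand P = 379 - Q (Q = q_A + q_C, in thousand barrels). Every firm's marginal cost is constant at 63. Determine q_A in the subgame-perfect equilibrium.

The follower Cinder best-responds to any q_A: π_C = (379 - Q)q_C - 63q_C.
Follower FOC: 316 - q_A - 2q_C = 0, so q_C(q_A) = (316 - q_A)/2.
Apex substitutes q_C(q_A) into its own profit: π_A = q_A(379 - q_A - (316 - q_A)/2) - 63q_A = (221 - (1/2)q_A)q_A - 63q_A.
The leader's first-order condition 158 - q_A = 0 yields q_A = 158.
Then q_C = (316 - 158)/2 = 79.

158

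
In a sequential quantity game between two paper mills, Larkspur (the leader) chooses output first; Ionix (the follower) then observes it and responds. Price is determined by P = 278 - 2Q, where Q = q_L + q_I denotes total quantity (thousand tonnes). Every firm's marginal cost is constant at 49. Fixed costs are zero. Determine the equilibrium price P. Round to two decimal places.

The follower Ionix best-responds to any q_L: π_I = (278 - 2Q)q_I - 49q_I.
∂π_I/∂q_I = 229 - 2q_L - 4q_I = 0 gives the reaction function q_I = (229 - 2q_L)/4.
The leader anticipates this reaction. Substituting into P = 278 - 2Q gives P = 327/2 - q_L, so π_L = (327/2 - q_L)q_L - 49q_L.
The leader's first-order condition 229/2 - 2q_L = 0 yields q_L = 229/4.
Then q_I = (229 - 2·(229/4))/4 = 229/8.
Total output Q = 687/8, so price P = 278 - 2·(687/8) = 425/4.

106.25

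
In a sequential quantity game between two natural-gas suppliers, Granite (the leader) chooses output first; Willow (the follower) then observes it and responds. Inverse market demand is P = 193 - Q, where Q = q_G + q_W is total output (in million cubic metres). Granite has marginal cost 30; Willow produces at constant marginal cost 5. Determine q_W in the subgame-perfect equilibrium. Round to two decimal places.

Solve by backward induction. Given q_G, the follower Willow maximises π_W = (193 - q_G - q_W)q_W - 5q_W.
Setting the follower's marginal profit to zero, 188 - q_G - 2q_W = 0, i.e. q_W = (188 - q_G)/2.
Granite substitutes q_W(q_G) into its own profit: π_G = q_G(193 - q_G - (188 - q_G)/2) - 30q_G = (99 - (1/2)q_G)q_G - 30q_G.
Leader FOC: 69 - q_G = 0, so q_G = 69.
Then q_W = (188 - 69)/2 = 119/2.

59.50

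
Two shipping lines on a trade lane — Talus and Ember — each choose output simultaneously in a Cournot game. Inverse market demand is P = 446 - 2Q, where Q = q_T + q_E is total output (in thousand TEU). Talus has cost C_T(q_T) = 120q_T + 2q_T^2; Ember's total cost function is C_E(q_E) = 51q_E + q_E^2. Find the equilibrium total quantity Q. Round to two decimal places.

83.50

Talus's profit: π_T = (446 - 2Q)q_T - (120q_T + 2q_T²). Setting ∂π_T/∂q_T = 0: 326 - 8q_T - 2(q_E) = 0.
Ember's first-order condition: 395 - 6q_E - 2(q_T) = 0.
So q_T = (326 - 2q_E)/8 and q_E = (395 - 2q_T)/6.
Substituting one into the other gives q_T = 53/2 and q_E = 57.
Total output Q = 53/2 + 57 = 167/2.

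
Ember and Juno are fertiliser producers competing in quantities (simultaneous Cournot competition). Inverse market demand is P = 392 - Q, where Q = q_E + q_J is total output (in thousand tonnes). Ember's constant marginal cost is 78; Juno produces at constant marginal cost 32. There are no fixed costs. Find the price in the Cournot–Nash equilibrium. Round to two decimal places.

Ember's profit: π_E = (392 - Q)q_E - (78q_E). Setting ∂π_E/∂q_E = 0: 314 - 2q_E - (q_J) = 0.
Juno's first-order condition: 360 - 2q_J - (q_E) = 0.
Rearranging gives the reaction functions q_E = (314 - q_J)/2 and q_J = (360 - q_E)/2.
Solving the pair: q_E = 268/3, q_J = 406/3.
Total output Q = 674/3, so price P = 392 - 674/3 = 502/3.

167.33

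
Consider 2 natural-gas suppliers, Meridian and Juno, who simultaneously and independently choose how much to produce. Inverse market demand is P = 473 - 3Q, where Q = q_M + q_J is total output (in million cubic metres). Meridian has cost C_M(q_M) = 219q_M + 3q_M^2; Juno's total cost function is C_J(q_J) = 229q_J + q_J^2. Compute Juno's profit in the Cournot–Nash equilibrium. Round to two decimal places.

Meridian's profit: π_M = (473 - 3Q)q_M - (219q_M + 3q_M²). Setting ∂π_M/∂q_M = 0: 254 - 12q_M - 3(q_J) = 0.
Juno's first-order condition: 244 - 8q_J - 3(q_M) = 0.
Rearranging gives the reaction functions q_M = (254 - 3q_J)/12 and q_J = (244 - 3q_M)/8.
Solving the pair: q_M = 1300/87, q_J = 722/29.
Price P = 473 - 3·39.8391 = 353.4828.
Juno's profit: 353.4828·(722/29) - 229·(722/29) - (722/29)² = 2479.3532.

2479.35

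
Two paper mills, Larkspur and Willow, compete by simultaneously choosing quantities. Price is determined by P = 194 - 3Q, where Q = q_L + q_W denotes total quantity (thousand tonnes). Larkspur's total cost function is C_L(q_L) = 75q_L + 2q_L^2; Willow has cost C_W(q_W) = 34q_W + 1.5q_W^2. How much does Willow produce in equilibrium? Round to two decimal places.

Larkspur's profit: π_L = (194 - 3Q)q_L - (75q_L + 2q_L²). Setting ∂π_L/∂q_L = 0: 119 - 10q_L - 3(q_W) = 0.
Willow's first-order condition: 160 - 9q_W - 3(q_L) = 0.
So q_L = (119 - 3q_W)/10 and q_W = (160 - 3q_L)/9.
Solving the pair: q_L = 197/27, q_W = 1243/81.

15.35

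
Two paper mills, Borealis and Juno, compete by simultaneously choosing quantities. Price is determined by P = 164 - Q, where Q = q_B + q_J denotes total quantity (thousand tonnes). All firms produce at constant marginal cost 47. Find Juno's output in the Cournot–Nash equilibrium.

39

A representative firm's profit is π_i = q_i(164 - Q) - 47q_i.
Setting ∂π_i/∂q_i = 0 with rivals' quantities fixed: 117 - 2q_i - q_j = 0.
With identical firms every q_j equals q_i, so q_j = q_i and 117 = 3q_i, giving q_i = 39.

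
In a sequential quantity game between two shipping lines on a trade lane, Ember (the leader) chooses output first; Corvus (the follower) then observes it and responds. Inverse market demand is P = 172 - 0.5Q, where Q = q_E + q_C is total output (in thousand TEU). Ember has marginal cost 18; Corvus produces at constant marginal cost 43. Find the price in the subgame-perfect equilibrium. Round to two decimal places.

The follower Corvus best-responds to any q_E: π_C = (172 - 0.5Q)q_C - 43q_C.
∂π_C/∂q_C = 129 - (1/2)q_E - q_C = 0 gives the reaction function q_C = (129 - (1/2)q_E).
The leader anticipates this reaction. Substituting into P = 172 - 0.5Q gives P = 215/2 - (1/4)q_E, so π_E = (215/2 - (1/4)q_E)q_E - 18q_E.
The leader's first-order condition 179/2 - (1/2)q_E = 0 yields q_E = 179.
Then q_C = (129 - (1/2)·179) = 79/2.
Total output Q = 437/2, so price P = 172 - (1/2)·(437/2) = 251/4.

62.75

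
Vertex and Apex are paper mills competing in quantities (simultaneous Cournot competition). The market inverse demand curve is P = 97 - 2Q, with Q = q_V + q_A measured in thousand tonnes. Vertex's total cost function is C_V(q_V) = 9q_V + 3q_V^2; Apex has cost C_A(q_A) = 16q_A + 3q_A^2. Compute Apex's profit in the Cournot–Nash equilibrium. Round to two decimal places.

218.08

Vertex's profit: π_V = (97 - 2Q)q_V - (9q_V + 3q_V²). Setting ∂π_V/∂q_V = 0: 88 - 10q_V - 2(q_A) = 0.
Apex's profit: π_A = (97 - 2Q)q_A - (16q_A + 3q_A²). Setting ∂π_A/∂q_A = 0: 81 - 10q_A - 2(q_V) = 0.
Best responses: q_V = (88 - 2q_A)/10, q_A = (81 - 2q_V)/10.
Substituting one into the other gives q_V = 359/48 and q_A = 317/48.
Price P = 97 - 2·(169/12) = 413/6.
Apex's profit: (413/6)·(317/48) - 16·(317/48) - 3(317/48)² = 218.0751.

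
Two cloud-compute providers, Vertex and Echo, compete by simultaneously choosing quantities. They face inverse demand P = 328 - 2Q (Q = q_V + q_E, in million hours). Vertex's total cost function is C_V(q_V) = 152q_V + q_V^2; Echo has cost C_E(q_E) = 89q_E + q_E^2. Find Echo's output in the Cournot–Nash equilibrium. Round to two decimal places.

Vertex's profit: π_V = (328 - 2Q)q_V - (152q_V + q_V²). Setting ∂π_V/∂q_V = 0: 176 - 6q_V - 2(q_E) = 0.
Echo's first-order condition: 239 - 6q_E - 2(q_V) = 0.
So q_V = (176 - 2q_E)/6 and q_E = (239 - 2q_V)/6.
Substituting one into the other gives q_V = 289/16 and q_E = 541/16.

33.81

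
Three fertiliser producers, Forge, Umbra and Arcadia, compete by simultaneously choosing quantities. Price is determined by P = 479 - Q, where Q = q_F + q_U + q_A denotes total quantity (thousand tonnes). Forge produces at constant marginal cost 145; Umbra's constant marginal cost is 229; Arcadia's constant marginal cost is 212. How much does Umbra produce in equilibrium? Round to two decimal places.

Forge's profit: π_F = (479 - Q)q_F - (145q_F). Setting ∂π_F/∂q_F = 0: 334 - 2q_F - (q_U + q_A) = 0.
Umbra's first-order condition: 250 - 2q_U - (q_F + q_A) = 0.
Arcadia's profit: π_A = (479 - Q)q_A - (212q_A). Setting ∂π_A/∂q_A = 0: 267 - 2q_A - (q_F + q_U) = 0.
Adding the 3 conditions: 851 − 2Q − 2Q = 0, i.e. Q = 851/4.
Back-substituting: q_F = (334 − 851/4) = 485/4, q_U = (250 − 851/4) = 149/4, q_A = (267 − 851/4) = 217/4.

37.25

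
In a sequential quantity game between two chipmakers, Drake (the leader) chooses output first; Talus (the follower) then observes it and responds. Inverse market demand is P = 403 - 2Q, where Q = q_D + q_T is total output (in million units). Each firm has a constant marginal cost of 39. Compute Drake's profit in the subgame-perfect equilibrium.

8281

The follower Talus best-responds to any q_D: π_T = (403 - 2Q)q_T - 39q_T.
Follower FOC: 364 - 2q_D - 4q_T = 0, so q_T(q_D) = (364 - 2q_D)/4.
Drake substitutes q_T(q_D) into its own profit: π_D = q_D(403 - 2q_D - (364 - 2q_D)/2) - 39q_D = (221 - q_D)q_D - 39q_D.
The leader's first-order condition 182 - 2q_D = 0 yields q_D = 91.
Then q_T = (364 - 2·91)/4 = 91/2.
Price P = 403 - 2·(273/2) = 130.
Drake's profit: (130 - 39)·91 = 8281.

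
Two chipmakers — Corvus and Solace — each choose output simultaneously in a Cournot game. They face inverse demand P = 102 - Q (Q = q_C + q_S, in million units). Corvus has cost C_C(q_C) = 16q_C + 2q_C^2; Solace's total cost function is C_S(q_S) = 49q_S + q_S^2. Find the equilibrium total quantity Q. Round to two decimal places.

22.74

Corvus's profit: π_C = (102 - Q)q_C - (16q_C + 2q_C²). Setting ∂π_C/∂q_C = 0: 86 - 6q_C - (q_S) = 0.
Solace's first-order condition: 53 - 4q_S - (q_C) = 0.
So q_C = (86 - q_S)/6 and q_S = (53 - q_C)/4.
Solving the pair: q_C = 291/23, q_S = 232/23.
Total output Q = 291/23 + 232/23 = 523/23.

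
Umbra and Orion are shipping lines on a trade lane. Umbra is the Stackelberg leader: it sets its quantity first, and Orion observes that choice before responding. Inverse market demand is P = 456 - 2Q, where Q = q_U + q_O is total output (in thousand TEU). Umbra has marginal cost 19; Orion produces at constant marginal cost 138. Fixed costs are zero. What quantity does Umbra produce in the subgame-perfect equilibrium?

139

Solve by backward induction. Given q_U, the follower Orion maximises π_O = (456 - 2q_U - 2q_O)q_O - 138q_O.
Setting the follower's marginal profit to zero, 318 - 2q_U - 4q_O = 0, i.e. q_O = (318 - 2q_U)/4.
Umbra substitutes q_O(q_U) into its own profit: π_U = q_U(456 - 2q_U - (318 - 2q_U)/2) - 19q_U = (297 - q_U)q_U - 19q_U.
Leader FOC: 278 - 2q_U = 0, so q_U = 139.
Then q_O = (318 - 2·139)/4 = 10.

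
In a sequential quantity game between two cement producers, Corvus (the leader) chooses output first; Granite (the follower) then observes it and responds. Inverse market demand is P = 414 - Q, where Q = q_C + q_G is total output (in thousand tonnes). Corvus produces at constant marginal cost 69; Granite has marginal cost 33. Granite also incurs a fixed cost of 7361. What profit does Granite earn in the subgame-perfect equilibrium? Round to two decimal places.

The follower Granite best-responds to any q_C: π_G = (414 - Q)q_G - 33q_G.
∂π_G/∂q_G = 381 - q_C - 2q_G = 0 gives the reaction function q_G = (381 - q_C)/2.
Corvus substitutes q_G(q_C) into its own profit: π_C = q_C(414 - q_C - (381 - q_C)/2) - 69q_C = (447/2 - (1/2)q_C)q_C - 69q_C.
The leader's first-order condition 309/2 - q_C = 0 yields q_C = 309/2.
Then q_G = (381 - 309/2)/2 = 453/4.
Price P = 414 - 1071/4 = 585/4.
Granite's profit: (585/4 - 33)·(453/4) - 7361 = 5464.5625.

5464.56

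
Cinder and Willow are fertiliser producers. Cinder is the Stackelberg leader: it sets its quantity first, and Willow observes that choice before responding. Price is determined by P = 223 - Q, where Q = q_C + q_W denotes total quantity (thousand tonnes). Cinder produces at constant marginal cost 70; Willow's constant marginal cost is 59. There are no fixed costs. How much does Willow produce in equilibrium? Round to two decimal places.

Solve by backward induction. Given q_C, the follower Willow maximises π_W = (223 - q_C - q_W)q_W - 59q_W.
Follower FOC: 164 - q_C - 2q_W = 0, so q_W(q_C) = (164 - q_C)/2.
The leader anticipates this reaction. Substituting into P = 223 - Q gives P = 141 - (1/2)q_C, so π_C = (141 - (1/2)q_C)q_C - 70q_C.
Leader FOC: 71 - q_C = 0, so q_C = 71.
Then q_W = (164 - 71)/2 = 93/2.

46.50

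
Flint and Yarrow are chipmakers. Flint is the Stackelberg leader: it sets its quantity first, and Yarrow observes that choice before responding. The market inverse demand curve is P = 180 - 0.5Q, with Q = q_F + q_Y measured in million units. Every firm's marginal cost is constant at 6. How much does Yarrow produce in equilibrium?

Solve by backward induction. Given q_F, the follower Yarrow maximises π_Y = (180 - (1/2)q_F - (1/2)q_Y)q_Y - 6q_Y.
Follower FOC: 174 - (1/2)q_F - q_Y = 0, so q_Y(q_F) = (174 - (1/2)q_F).
The leader anticipates this reaction. Substituting into P = 180 - 0.5Q gives P = 93 - (1/4)q_F, so π_F = (93 - (1/4)q_F)q_F - 6q_F.
Maximising: ∂π_F/∂q_F = 87 - (1/2)q_F = 0, giving q_F = 174.
Then q_Y = (174 - (1/2)·174) = 87.

87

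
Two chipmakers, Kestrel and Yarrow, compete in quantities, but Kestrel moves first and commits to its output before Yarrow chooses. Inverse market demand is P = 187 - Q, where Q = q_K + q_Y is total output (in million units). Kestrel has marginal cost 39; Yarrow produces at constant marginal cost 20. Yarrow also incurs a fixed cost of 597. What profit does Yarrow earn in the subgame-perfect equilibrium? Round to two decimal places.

The follower Yarrow best-responds to any q_K: π_Y = (187 - Q)q_Y - 20q_Y.
∂π_Y/∂q_Y = 167 - q_K - 2q_Y = 0 gives the reaction function q_Y = (167 - q_K)/2.
Kestrel substitutes q_Y(q_K) into its own profit: π_K = q_K(187 - q_K - (167 - q_K)/2) - 39q_K = (207/2 - (1/2)q_K)q_K - 39q_K.
The leader's first-order condition 129/2 - q_K = 0 yields q_K = 129/2.
Then q_Y = (167 - 129/2)/2 = 205/4.
Price P = 187 - 463/4 = 285/4.
Yarrow's profit: (285/4 - 20)·(205/4) - 597 = 2029.5625.

2029.56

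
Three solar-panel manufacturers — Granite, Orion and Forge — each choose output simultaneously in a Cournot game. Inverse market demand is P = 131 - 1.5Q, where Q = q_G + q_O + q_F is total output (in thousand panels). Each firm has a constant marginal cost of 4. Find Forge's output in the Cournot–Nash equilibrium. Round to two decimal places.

21.17

A representative firm's profit is π_i = q_i(131 - 1.5Q) - 4q_i.
First-order condition (treating rivals' output as given): 127 - 3q_i - (3/2)·Σ_{j≠i} q_j = 0.
By symmetry each firm produces the same amount; substituting Σ_{j≠i} q_j = 2q_i yields q_i = 127/6.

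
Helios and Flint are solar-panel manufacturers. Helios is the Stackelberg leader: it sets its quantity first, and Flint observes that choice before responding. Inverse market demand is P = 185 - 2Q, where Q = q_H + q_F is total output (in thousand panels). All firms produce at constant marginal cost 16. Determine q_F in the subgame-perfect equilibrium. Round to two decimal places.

The follower Flint best-responds to any q_H: π_F = (185 - 2Q)q_F - 16q_F.
∂π_F/∂q_F = 169 - 2q_H - 4q_F = 0 gives the reaction function q_F = (169 - 2q_H)/4.
Helios substitutes q_F(q_H) into its own profit: π_H = q_H(185 - 2q_H - (169 - 2q_H)/2) - 16q_H = (201/2 - q_H)q_H - 16q_H.
Maximising: ∂π_H/∂q_H = 169/2 - 2q_H = 0, giving q_H = 169/4.
Then q_F = (169 - 2·(169/4))/4 = 169/8.

21.13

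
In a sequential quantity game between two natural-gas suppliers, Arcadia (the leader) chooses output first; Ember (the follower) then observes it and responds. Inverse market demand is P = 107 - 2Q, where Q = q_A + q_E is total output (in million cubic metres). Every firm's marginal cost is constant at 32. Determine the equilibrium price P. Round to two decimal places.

Solve by backward induction. Given q_A, the follower Ember maximises π_E = (107 - 2q_A - 2q_E)q_E - 32q_E.
∂π_E/∂q_E = 75 - 2q_A - 4q_E = 0 gives the reaction function q_E = (75 - 2q_A)/4.
The leader anticipates this reaction. Substituting into P = 107 - 2Q gives P = 139/2 - q_A, so π_A = (139/2 - q_A)q_A - 32q_A.
Leader FOC: 75/2 - 2q_A = 0, so q_A = 75/4.
Then q_E = (75 - 2·(75/4))/4 = 75/8.
Total output Q = 225/8, so price P = 107 - 2·(225/8) = 203/4.

50.75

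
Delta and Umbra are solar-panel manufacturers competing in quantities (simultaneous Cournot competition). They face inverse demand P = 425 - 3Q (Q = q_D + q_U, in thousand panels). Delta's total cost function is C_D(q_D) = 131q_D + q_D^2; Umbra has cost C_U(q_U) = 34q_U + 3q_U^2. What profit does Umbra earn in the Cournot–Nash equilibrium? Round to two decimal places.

3998.82

Delta's profit: π_D = (425 - 3Q)q_D - (131q_D + q_D²). Setting ∂π_D/∂q_D = 0: 294 - 8q_D - 3(q_U) = 0.
Umbra's first-order condition: 391 - 12q_U - 3(q_D) = 0.
So q_D = (294 - 3q_U)/8 and q_U = (391 - 3q_D)/12.
Substituting one into the other gives q_D = 785/29 and q_U = 25.8161.
Price P = 425 - 3·52.8851 = 266.3448.
Umbra's profit: 266.3448·25.8161 - 34·25.8161 - 3·25.8161² = 3998.8236.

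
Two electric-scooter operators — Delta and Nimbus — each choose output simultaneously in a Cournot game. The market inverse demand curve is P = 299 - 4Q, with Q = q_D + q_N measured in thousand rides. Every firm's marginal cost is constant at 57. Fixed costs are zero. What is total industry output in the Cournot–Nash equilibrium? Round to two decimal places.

40.33

A representative firm's profit is π_i = q_i(299 - 4Q) - 57q_i.
Setting ∂π_i/∂q_i = 0 with rivals' quantities fixed: 242 - 8q_i - 4q_j = 0.
With identical firms every q_j equals q_i, so q_j = q_i and 242 = 12q_i, giving q_i = 121/6.
Total output Q = 121/6 + 121/6 = 121/3.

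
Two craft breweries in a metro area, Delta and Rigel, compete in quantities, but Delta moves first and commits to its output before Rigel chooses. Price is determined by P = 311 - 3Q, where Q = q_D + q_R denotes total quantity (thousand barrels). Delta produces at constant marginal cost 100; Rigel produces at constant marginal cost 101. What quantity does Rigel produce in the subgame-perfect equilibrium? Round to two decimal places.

17.33

The follower Rigel best-responds to any q_D: π_R = (311 - 3Q)q_R - 101q_R.
Follower FOC: 210 - 3q_D - 6q_R = 0, so q_R(q_D) = (210 - 3q_D)/6.
Delta substitutes q_R(q_D) into its own profit: π_D = q_D(311 - 3q_D - (210 - 3q_D)/2) - 100q_D = (206 - (3/2)q_D)q_D - 100q_D.
The leader's first-order condition 106 - 3q_D = 0 yields q_D = 106/3.
Then q_R = (210 - 3·(106/3))/6 = 52/3.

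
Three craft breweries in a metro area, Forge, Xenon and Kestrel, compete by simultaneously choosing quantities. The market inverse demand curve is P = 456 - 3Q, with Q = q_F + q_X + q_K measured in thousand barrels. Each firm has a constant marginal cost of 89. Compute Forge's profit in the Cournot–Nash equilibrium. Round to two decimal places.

Each firm earns π_i = (456 - 3Q)q_i - 89q_i.
Setting ∂π_i/∂q_i = 0 with rivals' quantities fixed: 367 - 6q_i - 3·Σ_{j≠i} q_j = 0.
By symmetry each firm produces the same amount; substituting Σ_{j≠i} q_j = 2q_i yields q_i = 367/12.
Price P = 456 - 3·(367/4) = 723/4.
Forge's profit: (723/4 - 89)·(367/12) = 2806.0208.

2806.02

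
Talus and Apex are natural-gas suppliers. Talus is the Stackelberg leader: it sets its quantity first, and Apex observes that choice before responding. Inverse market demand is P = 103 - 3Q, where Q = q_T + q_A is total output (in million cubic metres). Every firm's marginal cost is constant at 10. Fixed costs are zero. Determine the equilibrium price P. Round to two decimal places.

33.25

The follower Apex best-responds to any q_T: π_A = (103 - 3Q)q_A - 10q_A.
∂π_A/∂q_A = 93 - 3q_T - 6q_A = 0 gives the reaction function q_A = (93 - 3q_T)/6.
Talus substitutes q_A(q_T) into its own profit: π_T = q_T(103 - 3q_T - (93 - 3q_T)/2) - 10q_T = (113/2 - (3/2)q_T)q_T - 10q_T.
Leader FOC: 93/2 - 3q_T = 0, so q_T = 31/2.
Then q_A = (93 - 3·(31/2))/6 = 31/4.
Total output Q = 93/4, so price P = 103 - 3·(93/4) = 133/4.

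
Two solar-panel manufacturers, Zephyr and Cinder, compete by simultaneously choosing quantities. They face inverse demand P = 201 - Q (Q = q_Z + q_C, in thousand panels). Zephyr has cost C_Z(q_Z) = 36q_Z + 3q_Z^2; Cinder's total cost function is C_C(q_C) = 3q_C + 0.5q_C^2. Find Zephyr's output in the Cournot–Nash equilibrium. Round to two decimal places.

12.91

Zephyr's profit: π_Z = (201 - Q)q_Z - (36q_Z + 3q_Z²). Setting ∂π_Z/∂q_Z = 0: 165 - 8q_Z - (q_C) = 0.
Cinder's first-order condition: 198 - 3q_C - (q_Z) = 0.
So q_Z = (165 - q_C)/8 and q_C = (198 - q_Z)/3.
Substituting one into the other gives q_Z = 297/23 and q_C = 1419/23.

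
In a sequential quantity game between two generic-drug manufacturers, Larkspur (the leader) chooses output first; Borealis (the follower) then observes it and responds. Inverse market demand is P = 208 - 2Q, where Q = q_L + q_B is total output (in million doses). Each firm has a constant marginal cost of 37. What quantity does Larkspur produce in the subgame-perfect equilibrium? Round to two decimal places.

42.75

Solve by backward induction. Given q_L, the follower Borealis maximises π_B = (208 - 2q_L - 2q_B)q_B - 37q_B.
Setting the follower's marginal profit to zero, 171 - 2q_L - 4q_B = 0, i.e. q_B = (171 - 2q_L)/4.
Larkspur substitutes q_B(q_L) into its own profit: π_L = q_L(208 - 2q_L - (171 - 2q_L)/2) - 37q_L = (245/2 - q_L)q_L - 37q_L.
Leader FOC: 171/2 - 2q_L = 0, so q_L = 171/4.
Then q_B = (171 - 2·(171/4))/4 = 171/8.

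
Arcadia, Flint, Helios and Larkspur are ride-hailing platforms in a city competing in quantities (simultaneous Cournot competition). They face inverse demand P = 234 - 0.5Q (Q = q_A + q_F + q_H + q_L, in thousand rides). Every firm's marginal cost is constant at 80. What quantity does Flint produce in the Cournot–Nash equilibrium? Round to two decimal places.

Each firm earns π_i = (234 - 0.5Q)q_i - 80q_i.
Setting ∂π_i/∂q_i = 0 with rivals' quantities fixed: 154 - q_i - (1/2)·Σ_{j≠i} q_j = 0.
With identical firms every q_j equals q_i, so Σ_{j≠i} q_j = 3q_i and 154 = (5/2)q_i, giving q_i = 308/5.

61.60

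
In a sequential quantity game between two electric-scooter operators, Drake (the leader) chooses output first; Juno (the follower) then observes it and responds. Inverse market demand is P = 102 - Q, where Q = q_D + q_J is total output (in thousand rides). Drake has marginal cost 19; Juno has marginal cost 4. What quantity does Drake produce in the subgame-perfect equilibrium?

34

The follower Juno best-responds to any q_D: π_J = (102 - Q)q_J - 4q_J.
Setting the follower's marginal profit to zero, 98 - q_D - 2q_J = 0, i.e. q_J = (98 - q_D)/2.
Drake substitutes q_J(q_D) into its own profit: π_D = q_D(102 - q_D - (98 - q_D)/2) - 19q_D = (53 - (1/2)q_D)q_D - 19q_D.
Maximising: ∂π_D/∂q_D = 34 - q_D = 0, giving q_D = 34.
Then q_J = (98 - 34)/2 = 32.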